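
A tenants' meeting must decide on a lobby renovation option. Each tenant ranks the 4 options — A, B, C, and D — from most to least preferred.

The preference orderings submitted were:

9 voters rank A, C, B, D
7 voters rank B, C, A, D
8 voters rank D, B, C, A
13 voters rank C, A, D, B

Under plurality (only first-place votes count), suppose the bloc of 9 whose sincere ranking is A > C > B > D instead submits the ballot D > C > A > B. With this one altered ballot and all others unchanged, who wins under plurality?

First-place totals with the altered ballot: A 0, B 7, C 13, D 17.
The switch changes the winner from C to D.

D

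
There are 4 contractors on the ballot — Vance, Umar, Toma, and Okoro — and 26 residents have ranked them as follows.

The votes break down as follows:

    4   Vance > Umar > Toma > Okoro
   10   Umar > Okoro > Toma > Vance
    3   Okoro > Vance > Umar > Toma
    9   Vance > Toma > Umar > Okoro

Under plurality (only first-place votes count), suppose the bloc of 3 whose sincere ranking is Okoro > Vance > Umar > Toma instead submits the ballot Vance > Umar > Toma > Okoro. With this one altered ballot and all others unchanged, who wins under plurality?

First-place totals with the altered ballot: Vance 16, Umar 10, Toma 0, Okoro 0.
The winner is unchanged: still Vance.

Vance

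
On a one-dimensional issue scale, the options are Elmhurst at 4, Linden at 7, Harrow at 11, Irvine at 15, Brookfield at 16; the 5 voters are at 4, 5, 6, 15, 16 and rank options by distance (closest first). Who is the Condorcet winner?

With single-peaked preferences on a line, the Condorcet winner is the candidate closest to the median voter.
The median voter (position 6) is closest to Linden at 7.
Check: Linden vs Brookfield — voters closer to Linden: 3 of 5.

Linden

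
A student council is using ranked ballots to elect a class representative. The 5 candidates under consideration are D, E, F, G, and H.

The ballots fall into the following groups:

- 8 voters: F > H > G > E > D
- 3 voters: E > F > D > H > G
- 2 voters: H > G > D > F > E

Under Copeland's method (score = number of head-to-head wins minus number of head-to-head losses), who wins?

Pairwise results:
  D vs E: E wins 11–2.
  D vs F: F wins 11–2.
  D vs G: G wins 10–3.
  D vs H: H wins 10–3.
  E vs F: F wins 10–3.
  E vs G: G wins 10–3.
  E vs H: H wins 10–3.
  F vs G: F wins 11–2.
  F vs H: F wins 11–2.
  G vs H: H wins 13–0.
Copeland scores (wins − losses):
  D: 0 − 4 = -4
  E: 1 − 3 = -2
  F: 4 − 0 = 4
  G: 2 − 2 = 0
  H: 3 − 1 = 2
F has the best Copeland score.

F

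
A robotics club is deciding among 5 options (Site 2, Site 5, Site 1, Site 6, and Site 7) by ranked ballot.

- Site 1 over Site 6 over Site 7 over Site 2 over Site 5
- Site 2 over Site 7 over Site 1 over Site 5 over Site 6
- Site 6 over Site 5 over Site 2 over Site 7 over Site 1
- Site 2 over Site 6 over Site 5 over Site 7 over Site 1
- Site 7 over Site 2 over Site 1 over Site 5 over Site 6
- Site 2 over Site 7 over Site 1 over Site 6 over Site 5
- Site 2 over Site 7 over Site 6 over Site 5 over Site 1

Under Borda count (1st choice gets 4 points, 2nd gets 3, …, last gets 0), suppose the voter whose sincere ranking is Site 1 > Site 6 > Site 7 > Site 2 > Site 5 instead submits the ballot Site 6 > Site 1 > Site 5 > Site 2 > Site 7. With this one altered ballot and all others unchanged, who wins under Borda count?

Borda totals with the altered ballot: Site 2 22, Site 5 10, Site 1 9, Site 6 14, Site 7 15.
The winner is unchanged: still Site 2.

Site 2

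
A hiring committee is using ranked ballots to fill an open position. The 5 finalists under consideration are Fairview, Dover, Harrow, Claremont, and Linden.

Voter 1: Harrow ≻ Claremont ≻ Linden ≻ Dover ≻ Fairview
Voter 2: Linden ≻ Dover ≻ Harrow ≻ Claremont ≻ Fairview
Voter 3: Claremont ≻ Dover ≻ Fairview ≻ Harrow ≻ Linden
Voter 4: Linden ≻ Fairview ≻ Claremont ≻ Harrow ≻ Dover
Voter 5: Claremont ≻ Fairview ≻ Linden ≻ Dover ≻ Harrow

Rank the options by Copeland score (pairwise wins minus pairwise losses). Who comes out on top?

Pairwise results:
  Fairview vs Dover: Dover wins 3–2.
  Fairview vs Harrow: Fairview wins 3–2.
  Fairview vs Claremont: Claremont wins 4–1.
  Fairview vs Linden: Linden wins 3–2.
  Dover vs Harrow: Dover wins 3–2.
  Dover vs Claremont: Claremont wins 4–1.
  Dover vs Linden: Linden wins 4–1.
  Harrow vs Claremont: Claremont wins 3–2.
  Harrow vs Linden: Linden wins 3–2.
  Claremont vs Linden: Claremont wins 3–2.
Copeland scores (wins − losses):
  Fairview: 1 − 3 = -2
  Dover: 2 − 2 = 0
  Harrow: 0 − 4 = -4
  Claremont: 4 − 0 = 4
  Linden: 3 − 1 = 2
Claremont has the best Copeland score.

Claremont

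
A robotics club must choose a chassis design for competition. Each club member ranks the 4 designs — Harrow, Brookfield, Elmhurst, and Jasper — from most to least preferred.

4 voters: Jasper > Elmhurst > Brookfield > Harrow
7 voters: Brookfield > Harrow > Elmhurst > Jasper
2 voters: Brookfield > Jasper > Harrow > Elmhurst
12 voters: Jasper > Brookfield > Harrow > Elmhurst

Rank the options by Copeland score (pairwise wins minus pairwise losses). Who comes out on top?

Jasper

Pairwise results:
  Harrow vs Brookfield: Brookfield wins 25–0.
  Harrow vs Elmhurst: Harrow wins 21–4.
  Harrow vs Jasper: Jasper wins 18–7.
  Brookfield vs Elmhurst: Brookfield wins 21–4.
  Brookfield vs Jasper: Jasper wins 16–9.
  Elmhurst vs Jasper: Jasper wins 18–7.
Copeland scores (wins − losses):
  Harrow: 1 − 2 = -1
  Brookfield: 2 − 1 = 1
  Elmhurst: 0 − 3 = -3
  Jasper: 3 − 0 = 3
Jasper has the best Copeland score.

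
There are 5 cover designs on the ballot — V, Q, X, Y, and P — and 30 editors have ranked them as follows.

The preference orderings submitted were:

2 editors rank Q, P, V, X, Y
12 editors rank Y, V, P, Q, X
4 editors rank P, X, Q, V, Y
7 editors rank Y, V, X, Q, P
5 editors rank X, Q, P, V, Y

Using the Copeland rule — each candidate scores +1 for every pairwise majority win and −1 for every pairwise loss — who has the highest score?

Pairwise results:
  V vs Q: V wins 19–11.
  V vs X: V wins 21–9.
  V vs Y: Y wins 19–11.
  V vs P: V wins 19–11.
  Q vs X: X wins 16–14.
  Q vs Y: Y wins 19–11.
  Q vs P: P wins 16–14.
  X vs Y: Y wins 19–11.
  X vs P: P wins 18–12.
  Y vs P: Y wins 19–11.
Copeland scores (wins − losses):
  V: 3 − 1 = 2
  Q: 0 − 4 = -4
  X: 1 − 3 = -2
  Y: 4 − 0 = 4
  P: 2 − 2 = 0
Y has the best Copeland score.

Y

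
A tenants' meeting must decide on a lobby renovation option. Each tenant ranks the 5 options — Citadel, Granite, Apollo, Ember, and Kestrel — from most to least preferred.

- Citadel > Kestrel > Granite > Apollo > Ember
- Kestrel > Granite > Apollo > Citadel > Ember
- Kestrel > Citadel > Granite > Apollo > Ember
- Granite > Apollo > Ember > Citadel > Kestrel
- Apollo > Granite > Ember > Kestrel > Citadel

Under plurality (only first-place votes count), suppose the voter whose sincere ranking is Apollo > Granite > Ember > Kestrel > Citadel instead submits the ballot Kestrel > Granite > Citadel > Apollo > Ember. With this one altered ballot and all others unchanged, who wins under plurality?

First-place totals with the altered ballot: Citadel 1, Granite 1, Apollo 0, Ember 0, Kestrel 3.
The winner is unchanged: still Kestrel.

Kestrel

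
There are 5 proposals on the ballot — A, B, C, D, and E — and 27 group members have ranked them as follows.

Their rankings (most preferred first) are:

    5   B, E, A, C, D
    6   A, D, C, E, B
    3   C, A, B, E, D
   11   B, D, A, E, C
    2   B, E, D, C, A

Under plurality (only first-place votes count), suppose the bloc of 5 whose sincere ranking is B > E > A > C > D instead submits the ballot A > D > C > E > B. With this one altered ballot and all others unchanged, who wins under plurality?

First-place totals with the altered ballot: A 11, B 13, C 3, D 0, E 0.
The winner is unchanged: still B.

B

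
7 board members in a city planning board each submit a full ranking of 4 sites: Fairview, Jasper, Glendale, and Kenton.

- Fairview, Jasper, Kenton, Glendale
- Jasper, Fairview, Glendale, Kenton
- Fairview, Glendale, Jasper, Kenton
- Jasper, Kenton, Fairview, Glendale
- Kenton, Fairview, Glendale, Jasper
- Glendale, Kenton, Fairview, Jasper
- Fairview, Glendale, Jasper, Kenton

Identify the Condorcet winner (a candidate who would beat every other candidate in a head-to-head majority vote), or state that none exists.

Head-to-head results (7 voters total):
Fairview vs Jasper: Fairview wins 5–2.
Fairview vs Glendale: Fairview wins 6–1.
Fairview vs Kenton: Fairview wins 4–3.
Jasper vs Glendale: Glendale wins 4–3.
Jasper vs Kenton: Jasper wins 5–2.
Glendale vs Kenton: Glendale wins 4–3.
Fairview beats each rival — Jasper (5–2), Glendale (6–1), Kenton (4–3) — so Fairview is the Condorcet winner.

Fairview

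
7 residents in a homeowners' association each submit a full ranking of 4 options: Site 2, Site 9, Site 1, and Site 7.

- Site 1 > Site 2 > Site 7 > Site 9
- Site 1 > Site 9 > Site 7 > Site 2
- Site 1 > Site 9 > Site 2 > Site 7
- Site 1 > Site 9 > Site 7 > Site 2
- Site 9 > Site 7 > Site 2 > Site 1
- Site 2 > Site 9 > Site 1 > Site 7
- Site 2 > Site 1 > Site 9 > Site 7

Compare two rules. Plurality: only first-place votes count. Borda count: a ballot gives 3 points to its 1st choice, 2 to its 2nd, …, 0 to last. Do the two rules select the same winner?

Plurality first-place counts: Site 2 2, Site 9 1, Site 1 4, Site 7 0 → Site 1.
Borda totals: Site 2 10, Site 9 12, Site 1 15, Site 7 5 → Site 1.
The two rules agree on Site 1.

Yes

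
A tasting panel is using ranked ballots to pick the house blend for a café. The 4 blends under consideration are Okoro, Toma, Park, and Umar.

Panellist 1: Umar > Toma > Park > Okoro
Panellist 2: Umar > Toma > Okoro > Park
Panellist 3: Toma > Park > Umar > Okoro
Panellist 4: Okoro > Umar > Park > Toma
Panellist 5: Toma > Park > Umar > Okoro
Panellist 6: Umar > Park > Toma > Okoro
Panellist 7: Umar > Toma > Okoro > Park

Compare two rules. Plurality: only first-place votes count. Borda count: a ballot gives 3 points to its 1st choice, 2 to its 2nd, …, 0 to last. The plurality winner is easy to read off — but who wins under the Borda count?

Umar

Plurality first-place counts: Okoro 1, Toma 2, Park 0, Umar 4 → Umar.
Borda totals: Okoro 5, Toma 13, Park 8, Umar 16 → Umar.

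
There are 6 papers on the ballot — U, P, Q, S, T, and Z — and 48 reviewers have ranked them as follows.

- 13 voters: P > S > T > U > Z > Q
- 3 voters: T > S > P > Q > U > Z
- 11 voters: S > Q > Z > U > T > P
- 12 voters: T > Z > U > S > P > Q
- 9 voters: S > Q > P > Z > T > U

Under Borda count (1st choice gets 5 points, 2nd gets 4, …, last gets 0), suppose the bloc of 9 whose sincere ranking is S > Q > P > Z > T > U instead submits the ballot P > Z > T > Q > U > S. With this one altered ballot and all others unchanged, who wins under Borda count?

Borda totals with the altered ballot: U 96, P 131, Q 68, S 143, T 152, Z 130.
The switch changes the winner from S to T.

T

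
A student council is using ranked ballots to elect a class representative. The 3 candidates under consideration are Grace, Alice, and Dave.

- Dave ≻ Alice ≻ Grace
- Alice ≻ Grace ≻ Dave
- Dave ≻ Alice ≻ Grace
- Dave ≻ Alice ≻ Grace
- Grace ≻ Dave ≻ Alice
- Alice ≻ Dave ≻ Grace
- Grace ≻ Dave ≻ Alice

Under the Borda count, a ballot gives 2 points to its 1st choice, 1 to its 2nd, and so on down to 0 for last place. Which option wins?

Dave

Borda scores:
  Grace: 0 + 1 + 0 + 0 + 2 + 0 + 2 = 5
  Alice: 1 + 2 + 1 + 1 + 0 + 2 + 0 = 7
  Dave: 2 + 0 + 2 + 2 + 1 + 1 + 1 = 9
Dave has the highest total.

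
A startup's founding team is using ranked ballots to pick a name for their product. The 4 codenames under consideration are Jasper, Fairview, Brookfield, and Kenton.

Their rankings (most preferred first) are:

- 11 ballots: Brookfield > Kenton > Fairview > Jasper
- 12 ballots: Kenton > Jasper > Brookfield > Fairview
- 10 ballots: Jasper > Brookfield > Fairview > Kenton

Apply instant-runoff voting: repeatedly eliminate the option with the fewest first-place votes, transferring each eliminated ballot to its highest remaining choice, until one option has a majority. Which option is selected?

Round 1: Kenton 12, Brookfield 11, Jasper 10, Fairview 0. Fairview has the fewest and is eliminated.
Round 2: Kenton 12, Brookfield 11, Jasper 10. Jasper has the fewest and is eliminated.
Round 3: Brookfield 21, Kenton 12. Brookfield has a majority.

Brookfield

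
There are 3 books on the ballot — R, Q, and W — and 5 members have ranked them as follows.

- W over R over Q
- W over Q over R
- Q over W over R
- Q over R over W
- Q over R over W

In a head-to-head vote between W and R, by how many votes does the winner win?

Ballots ranking W above R: 3.
Ballots ranking R above W: 2.
W wins 3–2, a margin of 1.

1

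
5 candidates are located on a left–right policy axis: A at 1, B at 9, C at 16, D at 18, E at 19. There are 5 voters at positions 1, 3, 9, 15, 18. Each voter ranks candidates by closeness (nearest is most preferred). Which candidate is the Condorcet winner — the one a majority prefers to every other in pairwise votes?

With single-peaked preferences on a line, the Condorcet winner is the candidate closest to the median voter.
The median voter (position 9) is closest to B at 9.
Check: B vs E — voters closer to B: 3 of 5.

B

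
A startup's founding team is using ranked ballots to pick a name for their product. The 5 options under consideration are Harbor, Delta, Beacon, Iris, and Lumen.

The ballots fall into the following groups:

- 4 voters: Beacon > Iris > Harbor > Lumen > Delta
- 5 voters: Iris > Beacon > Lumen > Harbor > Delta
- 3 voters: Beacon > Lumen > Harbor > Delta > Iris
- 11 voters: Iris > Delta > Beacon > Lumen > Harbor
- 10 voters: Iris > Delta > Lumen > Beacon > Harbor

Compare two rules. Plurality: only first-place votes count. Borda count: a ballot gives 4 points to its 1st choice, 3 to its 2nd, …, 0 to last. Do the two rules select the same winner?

Plurality first-place counts: Harbor 0, Delta 0, Beacon 7, Iris 26, Lumen 0 → Iris.
Borda totals: Harbor 19, Delta 66, Beacon 75, Iris 116, Lumen 54 → Iris.
The two rules agree on Iris.

Yes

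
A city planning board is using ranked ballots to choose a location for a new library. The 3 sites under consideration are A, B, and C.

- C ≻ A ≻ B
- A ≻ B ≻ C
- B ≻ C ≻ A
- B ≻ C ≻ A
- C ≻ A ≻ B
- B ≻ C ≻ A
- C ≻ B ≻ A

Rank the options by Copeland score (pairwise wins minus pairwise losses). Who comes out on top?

Pairwise results:
  A vs B: B wins 4–3.
  A vs C: C wins 6–1.
  B vs C: B wins 4–3.
Copeland scores (wins − losses):
  A: 0 − 2 = -2
  B: 2 − 0 = 2
  C: 1 − 1 = 0
B has the best Copeland score.

B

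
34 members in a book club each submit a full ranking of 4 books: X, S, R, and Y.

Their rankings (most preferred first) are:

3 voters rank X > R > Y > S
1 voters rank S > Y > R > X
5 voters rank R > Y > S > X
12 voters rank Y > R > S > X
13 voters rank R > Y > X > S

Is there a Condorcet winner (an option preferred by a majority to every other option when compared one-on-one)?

Head-to-head results (34 voters total):
X vs S: S wins 18–16.
X vs R: R wins 31–3.
X vs Y: Y wins 31–3.
S vs R: R wins 33–1.
S vs Y: Y wins 33–1.
R vs Y: R wins 21–13.
R beats each rival — X (31–3), S (33–1), Y (21–13) — so R is the Condorcet winner.

Yes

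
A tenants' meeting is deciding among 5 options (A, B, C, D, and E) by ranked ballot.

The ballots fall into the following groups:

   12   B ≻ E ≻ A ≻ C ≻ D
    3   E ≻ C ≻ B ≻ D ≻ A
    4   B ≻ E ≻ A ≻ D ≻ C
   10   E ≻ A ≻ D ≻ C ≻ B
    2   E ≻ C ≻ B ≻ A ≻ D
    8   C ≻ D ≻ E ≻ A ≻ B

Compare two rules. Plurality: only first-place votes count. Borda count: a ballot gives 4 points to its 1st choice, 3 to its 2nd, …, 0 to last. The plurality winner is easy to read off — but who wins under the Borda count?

E

Plurality first-place counts: A 0, B 16, C 8, D 0, E 15 → B.
Borda totals: A 72, B 74, C 69, D 51, E 124 → E.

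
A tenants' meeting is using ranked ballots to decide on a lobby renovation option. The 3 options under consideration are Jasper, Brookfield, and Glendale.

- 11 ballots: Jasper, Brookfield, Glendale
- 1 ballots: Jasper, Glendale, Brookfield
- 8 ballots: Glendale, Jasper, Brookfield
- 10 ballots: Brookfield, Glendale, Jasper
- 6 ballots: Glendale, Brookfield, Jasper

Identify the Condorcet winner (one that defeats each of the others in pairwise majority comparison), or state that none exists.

Head-to-head results (36 voters total):
Jasper vs Brookfield: Jasper wins 20–16.
Jasper vs Glendale: Glendale wins 24–12.
Brookfield vs Glendale: Brookfield wins 21–15.
No candidate beats all others: Jasper beats Brookfield beats Glendale beats Jasper, a majority cycle.

None — there is no Condorcet winner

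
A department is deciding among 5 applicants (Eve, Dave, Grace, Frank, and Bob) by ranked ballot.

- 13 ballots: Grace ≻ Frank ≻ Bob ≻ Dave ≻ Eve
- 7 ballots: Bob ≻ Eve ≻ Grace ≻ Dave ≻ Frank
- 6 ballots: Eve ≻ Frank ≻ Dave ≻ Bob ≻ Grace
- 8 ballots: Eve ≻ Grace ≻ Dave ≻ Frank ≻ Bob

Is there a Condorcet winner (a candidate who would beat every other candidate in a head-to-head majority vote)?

Head-to-head results (34 voters total):
Eve vs Dave: Eve wins 21–13.
Eve vs Grace: Eve wins 21–13.
Eve vs Frank: Eve wins 21–13.
Eve vs Bob: Bob wins 20–14.
Dave vs Grace: Grace wins 28–6.
Dave vs Frank: Frank wins 19–15.
Dave vs Bob: Bob wins 20–14.
Grace vs Frank: Grace wins 28–6.
Grace vs Bob: Grace wins 21–13.
Frank vs Bob: Frank wins 27–7.
No candidate beats all others: Eve beats Grace beats Bob beats Eve, a majority cycle.

No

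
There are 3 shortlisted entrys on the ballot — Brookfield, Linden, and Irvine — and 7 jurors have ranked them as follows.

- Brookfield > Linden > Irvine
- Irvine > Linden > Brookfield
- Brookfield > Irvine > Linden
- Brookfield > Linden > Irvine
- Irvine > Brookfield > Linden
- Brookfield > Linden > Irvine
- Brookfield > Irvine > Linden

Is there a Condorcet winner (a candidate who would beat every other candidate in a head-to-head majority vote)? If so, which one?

Head-to-head results (7 voters total):
Brookfield vs Linden: Brookfield wins 6–1.
Brookfield vs Irvine: Brookfield wins 5–2.
Linden vs Irvine: Irvine wins 4–3.
Brookfield beats each rival — Linden (6–1), Irvine (5–2) — so Brookfield is the Condorcet winner.

Brookfield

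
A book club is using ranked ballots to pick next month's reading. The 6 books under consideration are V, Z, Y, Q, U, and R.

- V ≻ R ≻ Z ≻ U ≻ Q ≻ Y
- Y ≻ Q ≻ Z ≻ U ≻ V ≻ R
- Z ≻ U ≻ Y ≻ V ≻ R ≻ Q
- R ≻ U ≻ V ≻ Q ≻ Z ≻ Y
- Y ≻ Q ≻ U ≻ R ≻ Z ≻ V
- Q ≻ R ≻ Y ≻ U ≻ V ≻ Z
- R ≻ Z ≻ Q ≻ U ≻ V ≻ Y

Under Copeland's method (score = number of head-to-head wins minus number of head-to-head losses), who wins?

Pairwise results:
  V vs Z: Z wins 4–3.
  V vs Y: Y wins 4–3.
  V vs Q: Q wins 4–3.
  V vs U: U wins 6–1.
  V vs R: R wins 4–3.
  Z vs Y: Z wins 4–3.
  Z vs Q: Q wins 4–3.
  Z vs U: Z wins 4–3.
  Z vs R: R wins 5–2.
  Y vs Q: Q wins 4–3.
  Y vs U: U wins 4–3.
  Y vs R: R wins 4–3.
  Q vs U: Q wins 4–3.
  Q vs R: R wins 4–3.
  U vs R: R wins 4–3.
Copeland scores (wins − losses):
  V: 0 − 5 = -5
  Z: 3 − 2 = 1
  Y: 1 − 4 = -3
  Q: 4 − 1 = 3
  U: 2 − 3 = -1
  R: 5 − 0 = 5
R has the best Copeland score.

R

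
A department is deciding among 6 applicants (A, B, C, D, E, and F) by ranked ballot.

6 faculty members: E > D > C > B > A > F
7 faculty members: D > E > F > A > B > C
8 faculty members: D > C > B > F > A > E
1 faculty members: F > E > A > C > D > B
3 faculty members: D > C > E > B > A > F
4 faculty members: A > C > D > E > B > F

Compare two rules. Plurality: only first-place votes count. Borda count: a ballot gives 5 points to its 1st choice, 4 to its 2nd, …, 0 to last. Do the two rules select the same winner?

Yes

Plurality first-place counts: A 4, B 0, C 0, D 18, E 6, F 1 → D.
Borda totals: A 54, B 53, C 80, D 127, E 79, F 42 → D.
The two rules agree on D.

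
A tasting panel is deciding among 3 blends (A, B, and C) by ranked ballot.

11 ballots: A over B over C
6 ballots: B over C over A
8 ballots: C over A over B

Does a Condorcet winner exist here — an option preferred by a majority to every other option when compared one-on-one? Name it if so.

Head-to-head results (25 voters total):
A vs B: A wins 19–6.
A vs C: C wins 14–11.
B vs C: B wins 17–8.
No candidate beats all others: A beats B beats C beats A, a majority cycle.

No Condorcet winner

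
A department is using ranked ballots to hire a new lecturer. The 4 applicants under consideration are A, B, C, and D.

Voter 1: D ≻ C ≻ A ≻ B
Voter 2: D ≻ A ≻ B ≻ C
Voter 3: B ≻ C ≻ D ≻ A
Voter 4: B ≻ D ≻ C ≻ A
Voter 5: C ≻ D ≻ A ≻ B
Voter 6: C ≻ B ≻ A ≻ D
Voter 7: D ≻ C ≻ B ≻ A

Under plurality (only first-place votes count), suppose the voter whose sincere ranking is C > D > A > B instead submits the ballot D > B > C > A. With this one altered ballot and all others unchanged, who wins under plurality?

First-place totals with the altered ballot: A 0, B 2, C 1, D 4.
The winner is unchanged: still D.

D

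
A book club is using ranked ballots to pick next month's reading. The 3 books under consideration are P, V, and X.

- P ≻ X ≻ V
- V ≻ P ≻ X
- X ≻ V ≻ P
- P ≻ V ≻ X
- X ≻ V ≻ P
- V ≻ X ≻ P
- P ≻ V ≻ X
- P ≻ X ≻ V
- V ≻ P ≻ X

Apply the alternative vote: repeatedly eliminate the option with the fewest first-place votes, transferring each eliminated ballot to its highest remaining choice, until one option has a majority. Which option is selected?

V

Round 1: P 4, V 3, X 2. X has the fewest and is eliminated.
Round 2: V 5, P 4. V has a majority.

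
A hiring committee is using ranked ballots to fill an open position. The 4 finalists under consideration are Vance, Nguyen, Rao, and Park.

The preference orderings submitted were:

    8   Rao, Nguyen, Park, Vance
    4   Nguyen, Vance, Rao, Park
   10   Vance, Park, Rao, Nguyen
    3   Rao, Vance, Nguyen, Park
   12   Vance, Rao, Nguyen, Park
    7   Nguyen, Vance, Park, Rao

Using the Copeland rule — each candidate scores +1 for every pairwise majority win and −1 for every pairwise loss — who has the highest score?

Vance

Pairwise results:
  Vance vs Nguyen: Vance wins 25–19.
  Vance vs Rao: Vance wins 33–11.
  Vance vs Park: Vance wins 36–8.
  Nguyen vs Rao: Rao wins 33–11.
  Nguyen vs Park: Nguyen wins 34–10.
  Rao vs Park: Rao wins 27–17.
Copeland scores (wins − losses):
  Vance: 3 − 0 = 3
  Nguyen: 1 − 2 = -1
  Rao: 2 − 1 = 1
  Park: 0 − 3 = -3
Vance has the best Copeland score.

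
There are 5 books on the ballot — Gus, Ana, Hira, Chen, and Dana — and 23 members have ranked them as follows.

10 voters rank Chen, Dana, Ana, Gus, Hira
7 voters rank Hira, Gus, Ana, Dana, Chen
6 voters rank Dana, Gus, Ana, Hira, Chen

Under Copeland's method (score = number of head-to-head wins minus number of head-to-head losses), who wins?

Dana

Pairwise results:
  Gus vs Ana: Gus wins 13–10.
  Gus vs Hira: Gus wins 16–7.
  Gus vs Chen: Gus wins 13–10.
  Gus vs Dana: Dana wins 16–7.
  Ana vs Hira: Ana wins 16–7.
  Ana vs Chen: Ana wins 13–10.
  Ana vs Dana: Dana wins 16–7.
  Hira vs Chen: Hira wins 13–10.
  Hira vs Dana: Dana wins 16–7.
  Chen vs Dana: Dana wins 13–10.
Copeland scores (wins − losses):
  Gus: 3 − 1 = 2
  Ana: 2 − 2 = 0
  Hira: 1 − 3 = -2
  Chen: 0 − 4 = -4
  Dana: 4 − 0 = 4
Dana has the best Copeland score.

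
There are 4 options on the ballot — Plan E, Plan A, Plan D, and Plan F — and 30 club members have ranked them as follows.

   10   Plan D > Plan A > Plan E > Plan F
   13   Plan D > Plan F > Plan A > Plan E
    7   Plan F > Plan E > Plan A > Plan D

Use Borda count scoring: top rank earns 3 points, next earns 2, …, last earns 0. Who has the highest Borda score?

Borda scores:
  Plan E: 10·1 + 13·0 + 7·2 = 24
  Plan A: 10·2 + 13·1 + 7·1 = 40
  Plan D: 10·3 + 13·3 + 7·0 = 69
  Plan F: 10·0 + 13·2 + 7·3 = 47
Plan D has the highest total.

Plan D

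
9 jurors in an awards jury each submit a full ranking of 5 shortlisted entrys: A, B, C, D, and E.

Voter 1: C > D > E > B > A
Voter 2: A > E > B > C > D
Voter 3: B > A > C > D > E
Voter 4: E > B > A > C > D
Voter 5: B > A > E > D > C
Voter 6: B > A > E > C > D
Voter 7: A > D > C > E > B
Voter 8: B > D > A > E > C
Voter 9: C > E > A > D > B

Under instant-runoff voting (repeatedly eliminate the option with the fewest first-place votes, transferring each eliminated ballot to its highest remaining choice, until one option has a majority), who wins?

Round 1: B 4, A 2, C 2, E 1, D 0. D has the fewest and is eliminated.
Round 2: B 4, A 2, C 2, E 1. E has the fewest and is eliminated.
Round 3: B 5, A 2, C 2. B has a majority.

B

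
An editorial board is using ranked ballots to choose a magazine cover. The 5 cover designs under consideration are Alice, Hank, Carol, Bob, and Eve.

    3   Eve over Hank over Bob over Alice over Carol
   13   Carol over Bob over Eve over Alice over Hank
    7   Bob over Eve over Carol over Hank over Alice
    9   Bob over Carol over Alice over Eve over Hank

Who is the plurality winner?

First-place vote totals:
  Alice: 0
  Hank: 0
  Carol: 13
  Bob: 16
  Eve: 3
Bob has the most first-place votes.

Bob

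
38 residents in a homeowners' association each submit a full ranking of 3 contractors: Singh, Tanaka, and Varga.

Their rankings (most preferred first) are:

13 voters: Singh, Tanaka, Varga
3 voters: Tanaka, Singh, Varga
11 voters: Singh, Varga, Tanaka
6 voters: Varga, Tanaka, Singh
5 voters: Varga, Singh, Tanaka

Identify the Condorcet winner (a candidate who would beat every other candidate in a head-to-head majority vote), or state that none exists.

Singh

Head-to-head results (38 voters total):
Singh vs Tanaka: Singh wins 29–9.
Singh vs Varga: Singh wins 27–11.
Tanaka vs Varga: Varga wins 22–16.
Singh beats each rival — Tanaka (29–9), Varga (27–11) — so Singh is the Condorcet winner.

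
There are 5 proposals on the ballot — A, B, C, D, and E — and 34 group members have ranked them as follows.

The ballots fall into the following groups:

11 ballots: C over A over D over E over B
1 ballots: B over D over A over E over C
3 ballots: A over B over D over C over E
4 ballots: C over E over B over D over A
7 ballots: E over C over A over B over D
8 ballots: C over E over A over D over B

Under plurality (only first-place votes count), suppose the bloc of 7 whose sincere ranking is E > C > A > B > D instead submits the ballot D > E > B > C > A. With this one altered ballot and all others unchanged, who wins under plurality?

C

First-place totals with the altered ballot: A 3, B 1, C 23, D 7, E 0.
The winner is unchanged: still C.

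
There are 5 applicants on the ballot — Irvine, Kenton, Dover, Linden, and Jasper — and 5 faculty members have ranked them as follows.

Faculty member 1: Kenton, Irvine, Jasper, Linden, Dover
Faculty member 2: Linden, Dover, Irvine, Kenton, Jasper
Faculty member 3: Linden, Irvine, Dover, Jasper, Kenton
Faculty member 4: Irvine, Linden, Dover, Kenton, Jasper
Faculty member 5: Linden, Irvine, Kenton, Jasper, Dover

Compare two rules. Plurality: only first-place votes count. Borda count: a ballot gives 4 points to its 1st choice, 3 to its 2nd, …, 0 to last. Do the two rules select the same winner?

Plurality first-place counts: Irvine 1, Kenton 1, Dover 0, Linden 3, Jasper 0 → Linden.
Borda totals: Irvine 15, Kenton 8, Dover 7, Linden 16, Jasper 4 → Linden.
The two rules agree on Linden.

Yes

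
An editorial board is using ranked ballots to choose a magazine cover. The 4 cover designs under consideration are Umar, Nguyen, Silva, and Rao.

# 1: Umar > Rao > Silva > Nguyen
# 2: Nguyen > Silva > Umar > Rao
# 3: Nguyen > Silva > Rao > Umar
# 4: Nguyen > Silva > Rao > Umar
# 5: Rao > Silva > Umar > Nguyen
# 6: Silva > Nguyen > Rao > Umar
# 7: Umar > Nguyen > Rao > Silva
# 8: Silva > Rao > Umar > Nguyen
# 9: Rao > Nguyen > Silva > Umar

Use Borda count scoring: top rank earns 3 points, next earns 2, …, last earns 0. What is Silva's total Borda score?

16

Borda scores:
  Umar: 3 + 1 + 0 + 0 + 1 + 0 + 3 + 1 + 0 = 9
  Nguyen: 0 + 3 + 3 + 3 + 0 + 2 + 2 + 0 + 2 = 15
  Silva: 1 + 2 + 2 + 2 + 2 + 3 + 0 + 3 + 1 = 16
  Rao: 2 + 0 + 1 + 1 + 3 + 1 + 1 + 2 + 3 = 14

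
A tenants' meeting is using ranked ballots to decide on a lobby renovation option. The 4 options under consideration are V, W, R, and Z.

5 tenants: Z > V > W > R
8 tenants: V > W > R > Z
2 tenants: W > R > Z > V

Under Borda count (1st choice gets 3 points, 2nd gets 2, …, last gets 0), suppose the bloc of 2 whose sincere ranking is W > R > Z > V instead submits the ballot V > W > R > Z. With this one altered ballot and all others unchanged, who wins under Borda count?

Borda totals with the altered ballot: V 40, W 25, R 10, Z 15.
The winner is unchanged: still V.

V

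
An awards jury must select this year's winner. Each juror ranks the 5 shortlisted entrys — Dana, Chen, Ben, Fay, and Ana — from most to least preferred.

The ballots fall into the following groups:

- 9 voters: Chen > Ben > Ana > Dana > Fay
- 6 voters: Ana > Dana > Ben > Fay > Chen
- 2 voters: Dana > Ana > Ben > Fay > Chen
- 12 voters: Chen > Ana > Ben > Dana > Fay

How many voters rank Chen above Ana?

Ballots ranking Chen above Ana: 9+12 = 21.
Ballots ranking Ana above Chen: 6+2 = 8.
So 21 of 29 voters prefer Chen to Ana.

21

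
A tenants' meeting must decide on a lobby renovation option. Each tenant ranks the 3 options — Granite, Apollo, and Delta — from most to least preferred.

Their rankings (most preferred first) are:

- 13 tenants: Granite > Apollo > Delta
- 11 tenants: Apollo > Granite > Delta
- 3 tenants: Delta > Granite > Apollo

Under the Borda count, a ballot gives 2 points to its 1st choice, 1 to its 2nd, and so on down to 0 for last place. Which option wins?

Borda scores:
  Granite: 13·2 + 11·1 + 3·1 = 40
  Apollo: 13·1 + 11·2 + 3·0 = 35
  Delta: 13·0 + 11·0 + 3·2 = 6
Granite has the highest total.

Granite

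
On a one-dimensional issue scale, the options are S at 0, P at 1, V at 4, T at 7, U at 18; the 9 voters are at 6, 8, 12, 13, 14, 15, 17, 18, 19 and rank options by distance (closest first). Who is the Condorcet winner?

U

With single-peaked preferences on a line, the Condorcet winner is the candidate closest to the median voter.
The median voter (position 14) is closest to U at 18.
Check: U vs T — voters closer to U: 6 of 9.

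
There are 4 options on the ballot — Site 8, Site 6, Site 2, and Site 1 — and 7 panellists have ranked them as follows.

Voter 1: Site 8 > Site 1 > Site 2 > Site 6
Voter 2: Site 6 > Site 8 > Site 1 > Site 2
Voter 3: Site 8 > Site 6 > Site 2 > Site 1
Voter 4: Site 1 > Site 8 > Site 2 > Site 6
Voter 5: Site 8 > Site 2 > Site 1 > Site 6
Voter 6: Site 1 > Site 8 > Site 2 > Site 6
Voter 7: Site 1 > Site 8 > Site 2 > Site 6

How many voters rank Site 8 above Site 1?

4

Ballots ranking Site 8 above Site 1: 4.
Ballots ranking Site 1 above Site 8: 3.
So 4 of 7 voters prefer Site 8 to Site 1.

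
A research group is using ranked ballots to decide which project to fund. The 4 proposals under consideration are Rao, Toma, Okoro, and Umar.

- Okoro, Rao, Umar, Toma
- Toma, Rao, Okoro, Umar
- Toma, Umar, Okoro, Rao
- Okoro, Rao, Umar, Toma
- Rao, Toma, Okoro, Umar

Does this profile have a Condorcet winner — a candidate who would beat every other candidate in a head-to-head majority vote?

No

Head-to-head results (5 voters total):
Rao vs Toma: Rao wins 3–2.
Rao vs Okoro: Okoro wins 3–2.
Rao vs Umar: Rao wins 4–1.
Toma vs Okoro: Toma wins 3–2.
Toma vs Umar: Toma wins 3–2.
Okoro vs Umar: Okoro wins 4–1.
No candidate beats all others: Rao beats Toma beats Okoro beats Rao, a majority cycle.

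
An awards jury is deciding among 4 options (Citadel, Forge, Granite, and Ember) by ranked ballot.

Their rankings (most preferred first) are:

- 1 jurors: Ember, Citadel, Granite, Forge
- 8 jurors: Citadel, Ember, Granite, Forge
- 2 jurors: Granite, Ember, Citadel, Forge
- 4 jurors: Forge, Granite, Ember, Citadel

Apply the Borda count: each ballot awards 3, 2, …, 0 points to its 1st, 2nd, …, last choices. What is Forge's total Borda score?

Borda scores:
  Citadel: 2 + 8·3 + 2·1 + 4·0 = 28
  Forge: 0 + 8·0 + 2·0 + 4·3 = 12
  Granite: 1 + 8·1 + 2·3 + 4·2 = 23
  Ember: 3 + 8·2 + 2·2 + 4·1 = 27

12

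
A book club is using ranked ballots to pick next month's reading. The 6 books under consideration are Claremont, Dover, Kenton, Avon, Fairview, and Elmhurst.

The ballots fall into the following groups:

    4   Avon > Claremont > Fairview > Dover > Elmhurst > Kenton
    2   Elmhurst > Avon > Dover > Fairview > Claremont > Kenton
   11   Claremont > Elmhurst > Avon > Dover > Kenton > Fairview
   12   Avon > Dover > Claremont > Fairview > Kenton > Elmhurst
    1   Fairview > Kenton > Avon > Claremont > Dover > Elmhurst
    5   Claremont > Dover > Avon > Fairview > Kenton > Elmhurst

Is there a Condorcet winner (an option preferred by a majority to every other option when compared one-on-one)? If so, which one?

Avon

Head-to-head results (35 voters total):
Claremont vs Dover: Claremont wins 21–14.
Claremont vs Kenton: Claremont wins 34–1.
Claremont vs Avon: Avon wins 19–16.
Claremont vs Fairview: Claremont wins 32–3.
Claremont vs Elmhurst: Claremont wins 33–2.
Dover vs Kenton: Dover wins 34–1.
Dover vs Avon: Avon wins 30–5.
Dover vs Fairview: Dover wins 30–5.
Dover vs Elmhurst: Dover wins 22–13.
Kenton vs Avon: Avon wins 34–1.
Kenton vs Fairview: Fairview wins 24–11.
Kenton vs Elmhurst: Kenton wins 18–17.
Avon vs Fairview: Avon wins 34–1.
Avon vs Elmhurst: Avon wins 22–13.
Fairview vs Elmhurst: Fairview wins 22–13.
Avon beats each rival — Claremont (19–16), Dover (30–5), Kenton (34–1), Fairview (34–1), Elmhurst (22–13) — so Avon is the Condorcet winner.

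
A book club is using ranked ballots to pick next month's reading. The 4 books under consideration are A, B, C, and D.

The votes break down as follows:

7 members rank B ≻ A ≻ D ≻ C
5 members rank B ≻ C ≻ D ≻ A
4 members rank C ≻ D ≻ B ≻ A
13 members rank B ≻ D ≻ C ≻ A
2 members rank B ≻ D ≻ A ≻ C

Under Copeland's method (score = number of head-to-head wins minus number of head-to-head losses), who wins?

Pairwise results:
  A vs B: B wins 31–0.
  A vs C: C wins 22–9.
  A vs D: D wins 24–7.
  B vs C: B wins 27–4.
  B vs D: B wins 27–4.
  C vs D: D wins 22–9.
Copeland scores (wins − losses):
  A: 0 − 3 = -3
  B: 3 − 0 = 3
  C: 1 − 2 = -1
  D: 2 − 1 = 1
B has the best Copeland score.

B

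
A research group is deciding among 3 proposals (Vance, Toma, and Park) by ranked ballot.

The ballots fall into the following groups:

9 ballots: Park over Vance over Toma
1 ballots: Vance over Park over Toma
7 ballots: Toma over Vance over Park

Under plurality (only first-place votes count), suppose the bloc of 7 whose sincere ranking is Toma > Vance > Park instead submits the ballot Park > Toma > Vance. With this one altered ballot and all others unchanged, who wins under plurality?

Park

First-place totals with the altered ballot: Vance 1, Toma 0, Park 16.
The winner is unchanged: still Park.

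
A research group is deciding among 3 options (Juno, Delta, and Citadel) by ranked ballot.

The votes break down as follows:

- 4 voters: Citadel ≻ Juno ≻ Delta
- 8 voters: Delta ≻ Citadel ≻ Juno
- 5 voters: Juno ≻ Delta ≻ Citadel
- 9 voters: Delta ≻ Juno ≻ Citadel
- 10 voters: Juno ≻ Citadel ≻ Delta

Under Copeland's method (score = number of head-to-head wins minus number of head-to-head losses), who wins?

Pairwise results:
  Juno vs Delta: Juno wins 19–17.
  Juno vs Citadel: Juno wins 24–12.
  Delta vs Citadel: Delta wins 22–14.
Copeland scores (wins − losses):
  Juno: 2 − 0 = 2
  Delta: 1 − 1 = 0
  Citadel: 0 − 2 = -2
Juno has the best Copeland score.

Juno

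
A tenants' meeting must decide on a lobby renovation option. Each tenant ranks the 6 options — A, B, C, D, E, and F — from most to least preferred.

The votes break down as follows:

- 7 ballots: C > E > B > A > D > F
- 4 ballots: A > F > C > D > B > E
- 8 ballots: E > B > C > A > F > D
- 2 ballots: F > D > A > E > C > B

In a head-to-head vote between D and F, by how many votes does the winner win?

7

Ballots ranking D above F: 7.
Ballots ranking F above D: 4+8+2 = 14.
F wins 14–7, a margin of 7.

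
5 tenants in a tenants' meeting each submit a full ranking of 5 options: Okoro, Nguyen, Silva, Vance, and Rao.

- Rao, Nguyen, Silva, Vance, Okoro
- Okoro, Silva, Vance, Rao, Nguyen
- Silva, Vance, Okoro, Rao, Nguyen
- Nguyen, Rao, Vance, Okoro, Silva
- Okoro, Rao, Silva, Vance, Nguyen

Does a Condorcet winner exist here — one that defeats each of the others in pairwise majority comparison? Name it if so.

None — there is no Condorcet winner

Head-to-head results (5 voters total):
Okoro vs Nguyen: Okoro wins 3–2.
Okoro vs Silva: Okoro wins 3–2.
Okoro vs Vance: Vance wins 3–2.
Okoro vs Rao: Okoro wins 3–2.
Nguyen vs Silva: Silva wins 3–2.
Nguyen vs Vance: Vance wins 3–2.
Nguyen vs Rao: Rao wins 4–1.
Silva vs Vance: Silva wins 4–1.
Silva vs Rao: Rao wins 3–2.
Vance vs Rao: Rao wins 3–2.
No candidate beats all others: Okoro beats Silva beats Vance beats Okoro, a majority cycle.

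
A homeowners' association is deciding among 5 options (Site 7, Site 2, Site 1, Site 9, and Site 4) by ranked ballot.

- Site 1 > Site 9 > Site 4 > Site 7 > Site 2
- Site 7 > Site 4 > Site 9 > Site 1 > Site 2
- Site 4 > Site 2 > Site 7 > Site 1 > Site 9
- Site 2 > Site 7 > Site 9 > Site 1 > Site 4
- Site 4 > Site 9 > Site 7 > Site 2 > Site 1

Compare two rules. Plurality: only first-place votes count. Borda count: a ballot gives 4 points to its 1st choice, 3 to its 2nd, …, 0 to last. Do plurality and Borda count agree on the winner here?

Plurality first-place counts: Site 7 1, Site 2 1, Site 1 1, Site 9 0, Site 4 2 → Site 4.
Borda totals: Site 7 12, Site 2 8, Site 1 7, Site 9 10, Site 4 13 → Site 4.
The two rules agree on Site 4.

Yes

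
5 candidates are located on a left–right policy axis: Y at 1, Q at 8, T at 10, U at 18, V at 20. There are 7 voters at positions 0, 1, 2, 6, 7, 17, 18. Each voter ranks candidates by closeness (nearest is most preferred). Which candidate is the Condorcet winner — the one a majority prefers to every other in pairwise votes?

Q

With single-peaked preferences on a line, the Condorcet winner is the candidate closest to the median voter.
The median voter (position 6) is closest to Q at 8.
Check: Q vs Y — voters closer to Q: 4 of 7.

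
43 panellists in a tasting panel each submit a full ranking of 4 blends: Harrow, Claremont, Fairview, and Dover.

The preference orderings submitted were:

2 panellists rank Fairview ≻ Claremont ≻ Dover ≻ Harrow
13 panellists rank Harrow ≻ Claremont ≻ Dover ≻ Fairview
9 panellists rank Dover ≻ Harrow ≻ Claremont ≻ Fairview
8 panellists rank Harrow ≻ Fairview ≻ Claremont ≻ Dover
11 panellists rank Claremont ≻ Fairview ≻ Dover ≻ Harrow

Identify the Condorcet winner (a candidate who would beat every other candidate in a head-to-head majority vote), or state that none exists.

No Condorcet winner

Head-to-head results (43 voters total):
Harrow vs Claremont: Harrow wins 30–13.
Harrow vs Fairview: Harrow wins 30–13.
Harrow vs Dover: Dover wins 22–21.
Claremont vs Fairview: Claremont wins 33–10.
Claremont vs Dover: Claremont wins 34–9.
Fairview vs Dover: Dover wins 22–21.
No candidate beats all others: Harrow beats Claremont beats Dover beats Harrow, a majority cycle.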